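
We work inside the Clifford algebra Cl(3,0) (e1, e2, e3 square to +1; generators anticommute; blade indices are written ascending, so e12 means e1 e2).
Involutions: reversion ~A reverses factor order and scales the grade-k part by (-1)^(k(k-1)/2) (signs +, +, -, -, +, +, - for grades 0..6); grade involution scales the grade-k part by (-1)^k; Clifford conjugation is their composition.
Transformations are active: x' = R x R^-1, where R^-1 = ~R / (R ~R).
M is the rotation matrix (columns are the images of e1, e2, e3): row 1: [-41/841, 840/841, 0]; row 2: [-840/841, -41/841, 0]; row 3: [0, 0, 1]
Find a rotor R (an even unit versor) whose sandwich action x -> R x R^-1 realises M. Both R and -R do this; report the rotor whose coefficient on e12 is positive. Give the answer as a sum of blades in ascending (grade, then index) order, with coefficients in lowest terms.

Method: write R = a + b12*e12 + b13*e13 + b23*e23 with a^2 + b12^2 + b13^2 + b23^2 = 1 (so R^-1 = ~R). Expanding the columns R e_j ~R gives tr M = 4a^2 - 1 and, from the antisymmetric part, M21 - M12 = -4a*b12, M13 - M31 = 4a*b13, M32 - M23 = -4a*b23.
Here tr M = 759/841, so a^2 = (1 + tr M)/4 = 400/841 and a = ±20/29. Taking a = 20/29: M21 - M12 = -1680/841, M13 - M31 = 0, M32 - M23 = 0, giving b12 = 21/29, b13 = 0, b23 = 0, i.e. R = 20/29 + 21/29*e12.
Its e12 coefficient is already positive.
Answer: 20/29 + 21/29*e12. Note: both R and -R realise this M (trace 759/841); the covering map identifies them, and the e12-coefficient sign is the tie-breaker.


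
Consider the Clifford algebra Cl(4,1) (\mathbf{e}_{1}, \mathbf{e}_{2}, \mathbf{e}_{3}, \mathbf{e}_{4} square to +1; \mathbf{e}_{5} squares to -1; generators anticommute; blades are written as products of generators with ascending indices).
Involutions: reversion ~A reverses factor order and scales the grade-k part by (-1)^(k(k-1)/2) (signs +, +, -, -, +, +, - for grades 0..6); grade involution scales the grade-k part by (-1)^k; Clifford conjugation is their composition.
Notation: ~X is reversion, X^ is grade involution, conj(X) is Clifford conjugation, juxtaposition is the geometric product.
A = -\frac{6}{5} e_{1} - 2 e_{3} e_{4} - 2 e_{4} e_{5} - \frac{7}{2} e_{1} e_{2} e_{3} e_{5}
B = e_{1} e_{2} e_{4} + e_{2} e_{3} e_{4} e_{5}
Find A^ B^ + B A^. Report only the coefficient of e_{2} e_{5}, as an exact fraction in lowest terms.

first term: \frac{7}{2} e_{1} e_{4} - 2 e_{2} e_{3} - \frac{6}{5} e_{2} e_{4} + 2 e_{2} e_{5} + 2 e_{1} e_{2} e_{3} - 2 e_{1} e_{2} e_{5} + \frac{7}{2} e_{3} e_{4} e_{5} + \frac{6}{5} e_{1} e_{2} e_{3} e_{4} e_{5}
second term: -\frac{7}{2} e_{1} e_{4} - 2 e_{2} e_{3} + \frac{6}{5} e_{2} e_{4} + 2 e_{2} e_{5} + 2 e_{1} e_{2} e_{3} - 2 e_{1} e_{2} e_{5} - \frac{7}{2} e_{3} e_{4} e_{5} + \frac{6}{5} e_{1} e_{2} e_{3} e_{4} e_{5}
Answer: 4


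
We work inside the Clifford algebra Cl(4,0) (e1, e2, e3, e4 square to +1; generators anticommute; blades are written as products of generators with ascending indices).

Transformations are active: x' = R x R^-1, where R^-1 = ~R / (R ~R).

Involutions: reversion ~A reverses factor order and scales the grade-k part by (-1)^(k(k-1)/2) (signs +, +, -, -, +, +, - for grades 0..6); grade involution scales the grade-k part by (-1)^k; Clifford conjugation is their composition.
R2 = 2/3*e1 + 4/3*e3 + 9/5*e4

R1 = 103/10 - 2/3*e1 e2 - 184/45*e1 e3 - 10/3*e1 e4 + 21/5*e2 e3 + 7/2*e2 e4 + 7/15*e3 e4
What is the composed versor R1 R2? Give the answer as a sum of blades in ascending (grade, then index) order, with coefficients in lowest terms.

Distribute over the terms of R2 (each basis-blade product reordered to ascending indices, repeated generators contracted through their squares):
R1 (2/3*e1) = 103/15*e1 + 4/9*e2 + 368/135*e3 + 20/9*e4 + 14/5*e1 e2 e3 + 7/3*e1 e2 e4 + 14/45*e1 e3 e4
R1 (4/3*e3) = -736/135*e1 + 28/5*e2 + 206/15*e3 - 28/45*e4 - 8/9*e1 e2 e3 + 40/9*e1 e3 e4 - 14/3*e2 e3 e4
R1 (9/5*e4) = -6*e1 + 63/10*e2 + 21/25*e3 + 927/50*e4 - 6/5*e1 e2 e4 - 184/25*e1 e3 e4 + 189/25*e2 e3 e4
Summing the partial products and collecting blades:
Answer: -619/135*e1 + 1111/90*e2 + 11677/675*e3 + 1007/50*e4 + 86/45*e1 e2 e3 + 17/15*e1 e2 e4 - 586/225*e1 e3 e4 + 217/75*e2 e3 e4


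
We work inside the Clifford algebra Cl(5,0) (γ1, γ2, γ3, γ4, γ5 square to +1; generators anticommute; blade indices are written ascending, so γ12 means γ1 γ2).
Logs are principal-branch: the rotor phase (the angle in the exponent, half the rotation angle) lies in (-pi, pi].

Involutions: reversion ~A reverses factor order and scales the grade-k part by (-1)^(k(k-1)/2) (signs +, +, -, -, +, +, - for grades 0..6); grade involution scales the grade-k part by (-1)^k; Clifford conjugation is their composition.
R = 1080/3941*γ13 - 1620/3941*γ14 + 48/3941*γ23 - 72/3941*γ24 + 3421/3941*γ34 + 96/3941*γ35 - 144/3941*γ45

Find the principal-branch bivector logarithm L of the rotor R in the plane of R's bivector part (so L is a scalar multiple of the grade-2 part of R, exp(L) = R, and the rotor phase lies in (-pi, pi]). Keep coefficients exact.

The scalar part of R is 0, which fixes the principal-branch rotor phase; the unit plane is then the bivector part divided by the sine of that phase, and L is that plane scaled by the phase.
Concretely: cos(phase) = 0 gives phase = ±pi/2, and since phase/sin(phase) is even the sign is immaterial: L = (phase/sin(phase)) * <R>_2 = (pi/2) * <R>_2.
Answer: 540*pi/3941*γ13 - 810*pi/3941*γ14 + 24*pi/3941*γ23 - 36*pi/3941*γ24 + 3421*pi/7882*γ34 + 48*pi/3941*γ35 - 72*pi/3941*γ45


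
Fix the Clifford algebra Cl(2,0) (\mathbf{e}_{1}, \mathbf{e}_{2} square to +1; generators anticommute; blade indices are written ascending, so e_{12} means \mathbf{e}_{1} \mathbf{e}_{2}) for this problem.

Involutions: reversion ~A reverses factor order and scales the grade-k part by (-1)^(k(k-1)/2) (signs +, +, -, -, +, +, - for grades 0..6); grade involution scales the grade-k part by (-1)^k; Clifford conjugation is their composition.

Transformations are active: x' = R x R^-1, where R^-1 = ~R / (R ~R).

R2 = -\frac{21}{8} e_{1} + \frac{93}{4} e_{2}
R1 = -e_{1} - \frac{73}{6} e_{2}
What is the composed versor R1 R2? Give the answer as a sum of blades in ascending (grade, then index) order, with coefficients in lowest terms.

Distribute over the terms of R1 (each basis-blade product reordered to ascending indices, repeated generators contracted through their squares):
(-e_{1}) R2 = \frac{21}{8} - \frac{93}{4} e_{12}
(-\frac{73}{6} e_{2}) R2 = -\frac{2263}{8} - \frac{511}{16} e_{12}
Summing the partial products and collecting blades:
Answer: -\frac{1121}{4} - \frac{883}{16} e_{12}


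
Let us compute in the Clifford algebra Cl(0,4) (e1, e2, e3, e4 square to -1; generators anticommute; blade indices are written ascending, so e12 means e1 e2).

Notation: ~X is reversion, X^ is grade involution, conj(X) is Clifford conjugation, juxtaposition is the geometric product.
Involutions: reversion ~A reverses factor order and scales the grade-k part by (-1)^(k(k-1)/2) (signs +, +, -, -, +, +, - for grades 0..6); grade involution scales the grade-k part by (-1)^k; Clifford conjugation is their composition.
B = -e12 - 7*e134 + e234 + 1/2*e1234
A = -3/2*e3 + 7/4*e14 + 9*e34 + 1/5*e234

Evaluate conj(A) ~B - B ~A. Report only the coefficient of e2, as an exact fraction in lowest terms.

first term: -1/5 + 629/10*e1 - 9*e2 - 49/4*e3 + 59/10*e12 + 21/2*e14 + 7/8*e23 + 1/4*e24 - 1/4*e123 - 3/4*e124 + 1/5*e134 - 9*e1234
second term: -1/5 - 631/10*e1 + 9*e2 + 49/4*e3 + 31/10*e12 + 21/2*e14 + 7/8*e23 + 1/4*e24 - 1/4*e123 - 3/4*e124 - 1/5*e134 + 9*e1234
Answer: -18


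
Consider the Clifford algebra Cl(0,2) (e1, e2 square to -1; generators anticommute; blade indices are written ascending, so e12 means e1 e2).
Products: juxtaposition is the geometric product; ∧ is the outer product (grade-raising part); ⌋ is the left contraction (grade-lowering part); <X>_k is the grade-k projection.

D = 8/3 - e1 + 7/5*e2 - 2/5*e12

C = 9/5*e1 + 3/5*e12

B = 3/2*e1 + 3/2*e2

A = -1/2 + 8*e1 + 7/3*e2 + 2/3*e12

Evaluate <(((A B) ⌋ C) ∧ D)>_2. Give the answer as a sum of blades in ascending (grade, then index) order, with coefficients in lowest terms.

step 1: -31/2 - 7/4*e1 + 1/4*e2 + 17/2*e12
step 2: -39/20 - 111/4*e1 + 21/20*e2 - 93/10*e12
step 3: -26/5 - 1441/20*e1 + 7/100*e2 - 3091/50*e12
step 4: -3091/50*e12
Answer: -3091/50*e12


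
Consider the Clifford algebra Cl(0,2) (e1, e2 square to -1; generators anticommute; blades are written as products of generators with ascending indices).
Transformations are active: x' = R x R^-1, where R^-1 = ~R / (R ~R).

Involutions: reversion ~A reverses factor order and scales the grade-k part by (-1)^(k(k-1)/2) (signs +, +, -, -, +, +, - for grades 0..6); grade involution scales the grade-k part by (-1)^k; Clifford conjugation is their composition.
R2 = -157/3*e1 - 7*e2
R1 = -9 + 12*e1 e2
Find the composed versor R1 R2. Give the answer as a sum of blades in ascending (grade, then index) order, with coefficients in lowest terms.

Distribute over the terms of R1 (each basis-blade product reordered to ascending indices, repeated generators contracted through their squares):
(-9) R2 = 471*e1 + 63*e2
(12*e1 e2) R2 = 84*e1 - 628*e2
Summing the partial products and collecting blades:
Answer: 555*e1 - 565*e2


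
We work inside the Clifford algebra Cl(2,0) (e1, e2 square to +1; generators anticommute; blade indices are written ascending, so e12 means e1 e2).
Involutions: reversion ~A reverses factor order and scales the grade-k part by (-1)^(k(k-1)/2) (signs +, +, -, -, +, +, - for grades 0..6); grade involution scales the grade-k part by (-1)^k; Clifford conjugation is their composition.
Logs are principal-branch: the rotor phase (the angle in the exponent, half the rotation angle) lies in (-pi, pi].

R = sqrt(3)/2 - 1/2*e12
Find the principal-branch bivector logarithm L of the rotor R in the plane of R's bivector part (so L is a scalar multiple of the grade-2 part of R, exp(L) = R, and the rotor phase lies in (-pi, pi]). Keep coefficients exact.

The scalar part of R is sqrt(3)/2, and that scalar determines the rotor phase on the principal branch; recovering the unit plane as bivector-part over sine of the phase gives L = phase * plane.
Concretely: cos(phase) = sqrt(3)/2 gives phase = ±pi/6, and since phase/sin(phase) is even the sign is immaterial: L = (phase/sin(phase)) * <R>_2 = (pi/3) * <R>_2.
Answer: -pi/6*e12


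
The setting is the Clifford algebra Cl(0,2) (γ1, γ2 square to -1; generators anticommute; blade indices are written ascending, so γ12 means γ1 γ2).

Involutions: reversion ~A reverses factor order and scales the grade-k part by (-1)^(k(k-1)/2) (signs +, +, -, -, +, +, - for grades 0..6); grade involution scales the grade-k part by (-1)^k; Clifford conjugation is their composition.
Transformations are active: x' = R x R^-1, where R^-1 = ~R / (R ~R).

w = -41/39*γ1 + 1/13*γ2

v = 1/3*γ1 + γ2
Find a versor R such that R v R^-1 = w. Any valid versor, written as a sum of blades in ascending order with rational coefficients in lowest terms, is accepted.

R = v + w = -28/39*γ1 + 14/13*γ2 works: the equal norms (-10/9) guarantee its sandwich swaps v into w.
Answer: -28/39*γ1 + 14/13*γ2


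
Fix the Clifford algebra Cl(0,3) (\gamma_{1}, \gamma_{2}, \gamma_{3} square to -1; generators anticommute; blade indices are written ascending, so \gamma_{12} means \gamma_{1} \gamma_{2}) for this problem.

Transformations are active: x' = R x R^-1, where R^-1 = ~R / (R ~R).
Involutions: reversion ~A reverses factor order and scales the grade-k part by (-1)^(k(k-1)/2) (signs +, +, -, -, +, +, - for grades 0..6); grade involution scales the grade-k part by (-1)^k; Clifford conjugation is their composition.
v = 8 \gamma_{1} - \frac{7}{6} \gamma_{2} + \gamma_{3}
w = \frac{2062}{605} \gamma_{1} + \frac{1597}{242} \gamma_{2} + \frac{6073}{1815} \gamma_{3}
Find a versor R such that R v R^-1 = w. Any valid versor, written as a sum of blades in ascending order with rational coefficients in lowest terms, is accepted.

A norm check does it: q(v) = q(w) = -\frac{2389}{36}, hence R = v + w = \frac{6902}{605} \gamma_{1} + \frac{1972}{363} \gamma_{2} + \frac{7888}{1815} \gamma_{3} realises the map — parallel part kept, (v - w)/2 negated, v carried to w.
Answer: \frac{6902}{605} \gamma_{1} + \frac{1972}{363} \gamma_{2} + \frac{7888}{1815} \gamma_{3}


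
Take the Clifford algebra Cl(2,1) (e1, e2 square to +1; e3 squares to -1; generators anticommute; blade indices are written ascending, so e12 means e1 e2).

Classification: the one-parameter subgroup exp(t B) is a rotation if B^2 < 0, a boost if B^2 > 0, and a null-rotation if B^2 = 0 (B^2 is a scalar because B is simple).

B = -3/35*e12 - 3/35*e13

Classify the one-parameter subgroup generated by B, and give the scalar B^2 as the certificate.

B^2 term by term: the squares give (-3/35)^2*(e12)^2 + (-3/35)^2*(e13)^2 = 9/1225*(-1) + 9/1225*(+1) = 0 (each basis 2-blade squares to minus the product of its generators' squares); cross terms between blades sharing an index anticommute and cancel. So B^2 = 0.
Answer: null-rotation, certificate B^2 = 0. Key observation: B^2 = 0 is a conjugation invariant, so its sign decides the class regardless of the surface form of B.


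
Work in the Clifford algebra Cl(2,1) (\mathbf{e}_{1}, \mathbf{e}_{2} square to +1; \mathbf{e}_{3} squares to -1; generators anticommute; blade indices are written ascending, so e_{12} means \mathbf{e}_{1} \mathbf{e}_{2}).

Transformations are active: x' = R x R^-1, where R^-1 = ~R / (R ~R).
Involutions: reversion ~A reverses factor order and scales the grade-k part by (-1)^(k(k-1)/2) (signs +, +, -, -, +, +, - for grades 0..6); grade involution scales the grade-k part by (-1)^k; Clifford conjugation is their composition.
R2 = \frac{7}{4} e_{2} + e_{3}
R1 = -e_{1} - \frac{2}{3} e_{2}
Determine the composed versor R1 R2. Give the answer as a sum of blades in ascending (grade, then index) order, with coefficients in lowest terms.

Distribute over the terms of R1 (each basis-blade product reordered to ascending indices, repeated generators contracted through their squares):
(-e_{1}) R2 = -\frac{7}{4} e_{12} - e_{13}
(-\frac{2}{3} e_{2}) R2 = -\frac{7}{6} - \frac{2}{3} e_{23}
Summing the partial products and collecting blades:
Answer: -\frac{7}{6} - \frac{7}{4} e_{12} - e_{13} - \frac{2}{3} e_{23}


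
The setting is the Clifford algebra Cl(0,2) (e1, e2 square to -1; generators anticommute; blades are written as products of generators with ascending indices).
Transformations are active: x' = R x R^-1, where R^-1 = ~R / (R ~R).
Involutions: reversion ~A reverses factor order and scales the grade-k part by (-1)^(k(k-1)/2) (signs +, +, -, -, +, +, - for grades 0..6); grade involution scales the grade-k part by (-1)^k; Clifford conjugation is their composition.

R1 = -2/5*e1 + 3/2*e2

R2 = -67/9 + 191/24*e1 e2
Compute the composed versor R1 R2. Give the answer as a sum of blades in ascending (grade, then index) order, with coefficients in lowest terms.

Distribute over the terms of R1 (each basis-blade product reordered to ascending indices, repeated generators contracted through their squares):
(-2/5*e1) R2 = 134/45*e1 + 191/60*e2
(3/2*e2) R2 = 191/16*e1 - 67/6*e2
Summing the partial products and collecting blades:
Answer: 10739/720*e1 - 479/60*e2


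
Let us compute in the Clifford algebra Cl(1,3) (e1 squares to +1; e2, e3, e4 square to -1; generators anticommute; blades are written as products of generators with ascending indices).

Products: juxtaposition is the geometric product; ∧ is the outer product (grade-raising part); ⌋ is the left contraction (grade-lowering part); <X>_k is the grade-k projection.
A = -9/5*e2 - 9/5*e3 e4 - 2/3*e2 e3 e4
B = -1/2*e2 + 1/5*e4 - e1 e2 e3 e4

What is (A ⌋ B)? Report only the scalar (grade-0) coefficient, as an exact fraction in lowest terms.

step 1: -9/10 - 2/3*e1 - 9/5*e1 e2 + 9/5*e1 e3 e4
Answer: -9/10


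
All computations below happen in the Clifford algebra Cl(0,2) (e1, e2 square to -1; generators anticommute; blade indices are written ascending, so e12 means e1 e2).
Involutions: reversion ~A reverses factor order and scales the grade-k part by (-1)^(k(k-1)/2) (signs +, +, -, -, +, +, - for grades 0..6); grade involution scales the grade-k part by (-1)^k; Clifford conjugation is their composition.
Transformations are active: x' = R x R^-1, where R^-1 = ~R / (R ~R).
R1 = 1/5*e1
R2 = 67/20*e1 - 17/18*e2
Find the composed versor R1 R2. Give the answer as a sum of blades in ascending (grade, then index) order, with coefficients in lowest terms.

Distribute over the terms of R1 (each basis-blade product reordered to ascending indices, repeated generators contracted through their squares):
(1/5*e1) R2 = -67/100 - 17/90*e12
Answer: -67/100 - 17/90*e12


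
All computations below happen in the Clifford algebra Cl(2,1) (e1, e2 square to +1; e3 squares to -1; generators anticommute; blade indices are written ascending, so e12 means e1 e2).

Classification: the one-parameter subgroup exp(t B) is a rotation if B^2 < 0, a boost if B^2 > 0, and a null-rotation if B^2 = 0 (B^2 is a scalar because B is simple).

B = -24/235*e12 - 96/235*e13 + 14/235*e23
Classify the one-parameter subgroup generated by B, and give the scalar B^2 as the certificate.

B^2 term by term: the squares give (-24/235)^2*(e12)^2 + (-96/235)^2*(e13)^2 + (14/235)^2*(e23)^2 = 576/55225*(-1) + 9216/55225*(+1) + 196/55225*(+1) = 4/25 (each basis 2-blade squares to minus the product of its generators' squares); cross terms between blades sharing an index anticommute and cancel. So B^2 = 4/25.
Answer: boost, certificate B^2 = 4/25. Certificate logic: 4/25 is a conjugation-invariant scalar, so its sign fixes rotation versus boost versus null-rotation outright.


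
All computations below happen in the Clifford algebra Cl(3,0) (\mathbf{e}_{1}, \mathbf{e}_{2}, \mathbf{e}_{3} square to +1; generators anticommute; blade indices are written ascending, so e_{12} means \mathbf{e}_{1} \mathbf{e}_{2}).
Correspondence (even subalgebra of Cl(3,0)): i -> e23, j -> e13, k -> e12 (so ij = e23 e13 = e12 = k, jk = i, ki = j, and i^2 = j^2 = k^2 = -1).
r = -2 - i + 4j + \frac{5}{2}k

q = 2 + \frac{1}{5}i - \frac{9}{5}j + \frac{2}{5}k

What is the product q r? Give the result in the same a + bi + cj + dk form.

In blades: q = 2 + \frac{2}{5} e_{12} - \frac{9}{5} e_{13} + \frac{1}{5} e_{23}, r = -2 + \frac{5}{2} e_{12} + 4 e_{13} - e_{23}.
Distribute q over r term by term (generator squares from the signature, products reordered to ascending indices): (2)*r = -4 + 5 e_{12} + 8 e_{13} - 2 e_{23}; (\frac{2}{5} e_{12})*r = -1 - \frac{4}{5} e_{12} - \frac{2}{5} e_{13} - \frac{8}{5} e_{23}; (-\frac{9}{5} e_{13})*r = \frac{36}{5} - \frac{9}{5} e_{12} + \frac{18}{5} e_{13} - \frac{9}{2} e_{23}; (\frac{1}{5} e_{23})*r = \frac{1}{5} + \frac{4}{5} e_{12} - \frac{1}{2} e_{13} - \frac{2}{5} e_{23}.
Sum: \frac{12}{5} + \frac{16}{5} e_{12} + \frac{107}{10} e_{13} - \frac{17}{2} e_{23}; translating back through the correspondence:
Answer: \frac{12}{5} - \frac{17}{2}i + \frac{107}{10}j + \frac{16}{5}k


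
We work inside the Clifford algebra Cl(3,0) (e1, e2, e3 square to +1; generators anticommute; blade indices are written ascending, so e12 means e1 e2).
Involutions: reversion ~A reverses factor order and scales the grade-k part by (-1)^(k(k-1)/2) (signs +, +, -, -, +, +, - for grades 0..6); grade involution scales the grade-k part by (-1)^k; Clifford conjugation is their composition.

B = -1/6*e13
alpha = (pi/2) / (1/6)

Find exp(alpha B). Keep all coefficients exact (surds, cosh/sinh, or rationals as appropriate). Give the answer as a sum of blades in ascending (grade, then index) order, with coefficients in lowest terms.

B^2 = (-1/6)^2*(e13)^2 = 1/36*(-1) = -1/36 (a basis 2-blade squares to minus the product of its generators' squares).
B^2 = -1/36 — a negative square means the series sums to a rotation: l = 1/6, alpha*l = pi/2, so exp(alpha B) = cos(pi/2) + (sin(pi/2)/(1/6))*B = 0 + (6)*B.
Answer: -e13


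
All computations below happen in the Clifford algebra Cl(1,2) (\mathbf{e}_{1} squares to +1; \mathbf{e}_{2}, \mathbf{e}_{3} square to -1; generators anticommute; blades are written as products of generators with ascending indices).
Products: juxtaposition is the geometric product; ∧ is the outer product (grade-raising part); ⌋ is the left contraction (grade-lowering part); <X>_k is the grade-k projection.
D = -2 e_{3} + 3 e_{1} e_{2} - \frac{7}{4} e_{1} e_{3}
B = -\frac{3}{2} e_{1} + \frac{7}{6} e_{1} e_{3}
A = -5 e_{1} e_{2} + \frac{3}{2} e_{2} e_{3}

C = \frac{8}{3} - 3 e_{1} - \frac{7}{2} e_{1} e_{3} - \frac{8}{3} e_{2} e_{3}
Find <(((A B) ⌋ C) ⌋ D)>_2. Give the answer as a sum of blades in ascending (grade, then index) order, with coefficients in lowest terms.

step 1: -\frac{15}{2} e_{2} - \frac{7}{4} e_{1} e_{2} + \frac{35}{6} e_{2} e_{3} - \frac{9}{4} e_{1} e_{2} e_{3}
step 2: \frac{140}{9} - 20 e_{3}
step 3: -40 + 35 e_{1} - \frac{280}{9} e_{3} + \frac{140}{3} e_{1} e_{2} - \frac{245}{9} e_{1} e_{3}
step 4: \frac{140}{3} e_{1} e_{2} - \frac{245}{9} e_{1} e_{3}
Answer: \frac{140}{3} e_{1} e_{2} - \frac{245}{9} e_{1} e_{3}


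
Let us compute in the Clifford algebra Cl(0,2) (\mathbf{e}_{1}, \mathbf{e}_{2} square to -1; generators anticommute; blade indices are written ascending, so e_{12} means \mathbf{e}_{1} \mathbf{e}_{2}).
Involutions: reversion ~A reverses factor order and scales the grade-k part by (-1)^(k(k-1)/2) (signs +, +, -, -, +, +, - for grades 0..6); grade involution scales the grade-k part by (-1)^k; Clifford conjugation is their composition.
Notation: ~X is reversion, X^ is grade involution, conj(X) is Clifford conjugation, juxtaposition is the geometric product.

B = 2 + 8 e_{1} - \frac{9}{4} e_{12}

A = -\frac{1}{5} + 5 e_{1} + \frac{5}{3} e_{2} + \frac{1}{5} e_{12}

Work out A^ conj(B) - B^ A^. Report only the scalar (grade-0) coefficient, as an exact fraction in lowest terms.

first term: -\frac{817}{20} - \frac{243}{20} e_{1} + \frac{379}{60} e_{2} - \frac{803}{60} e_{12}
second term: -\frac{799}{20} - \frac{243}{20} e_{1} + \frac{571}{60} e_{2} + \frac{851}{60} e_{12}
Answer: -\frac{9}{10}


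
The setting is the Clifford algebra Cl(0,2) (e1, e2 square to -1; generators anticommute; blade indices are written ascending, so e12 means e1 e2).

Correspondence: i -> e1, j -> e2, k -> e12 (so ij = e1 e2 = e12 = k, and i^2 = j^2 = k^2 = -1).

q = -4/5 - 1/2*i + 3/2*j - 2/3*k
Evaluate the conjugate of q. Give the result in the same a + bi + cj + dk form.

In blades: q = -4/5 - 1/2*e1 + 3/2*e2 - 2/3*e12.
Conjugation here is Clifford conjugation: the scalar is fixed and the grade-1 and grade-2 blades all flip sign, giving -4/5 + 1/2*e1 - 3/2*e2 + 2/3*e12; translating back:
Answer: -4/5 + 1/2*i - 3/2*j + 2/3*k


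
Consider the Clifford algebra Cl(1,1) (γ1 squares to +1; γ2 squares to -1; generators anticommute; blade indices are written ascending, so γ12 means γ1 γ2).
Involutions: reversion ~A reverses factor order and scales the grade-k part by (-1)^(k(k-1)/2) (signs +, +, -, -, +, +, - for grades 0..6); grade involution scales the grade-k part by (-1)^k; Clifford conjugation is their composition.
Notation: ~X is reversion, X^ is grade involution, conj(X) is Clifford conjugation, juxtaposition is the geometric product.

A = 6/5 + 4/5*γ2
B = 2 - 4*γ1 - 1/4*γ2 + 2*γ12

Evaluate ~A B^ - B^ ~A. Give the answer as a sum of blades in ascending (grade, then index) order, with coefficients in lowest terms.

first term: 11/5 + 32/5*γ1 + 19/10*γ2 - 4/5*γ12
second term: 11/5 + 16/5*γ1 + 19/10*γ2 + 28/5*γ12
Answer: 16/5*γ1 - 32/5*γ12


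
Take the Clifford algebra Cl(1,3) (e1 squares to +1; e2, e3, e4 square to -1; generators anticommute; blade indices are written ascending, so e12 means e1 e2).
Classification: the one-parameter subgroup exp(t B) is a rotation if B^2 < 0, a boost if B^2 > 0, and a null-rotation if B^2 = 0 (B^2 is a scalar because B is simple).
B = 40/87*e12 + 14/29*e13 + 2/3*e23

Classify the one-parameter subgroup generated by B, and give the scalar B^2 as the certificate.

B^2 term by term: the squares give (40/87)^2*(e12)^2 + (14/29)^2*(e13)^2 + (2/3)^2*(e23)^2 = 1600/7569*(+1) + 196/841*(+1) + 4/9*(-1) = 0 (each basis 2-blade squares to minus the product of its generators' squares); cross terms between blades sharing an index anticommute and cancel. So B^2 = 0.
Answer: null-rotation, certificate B^2 = 0. B^2 = 0 is basis-independent, so its sign is the whole story.


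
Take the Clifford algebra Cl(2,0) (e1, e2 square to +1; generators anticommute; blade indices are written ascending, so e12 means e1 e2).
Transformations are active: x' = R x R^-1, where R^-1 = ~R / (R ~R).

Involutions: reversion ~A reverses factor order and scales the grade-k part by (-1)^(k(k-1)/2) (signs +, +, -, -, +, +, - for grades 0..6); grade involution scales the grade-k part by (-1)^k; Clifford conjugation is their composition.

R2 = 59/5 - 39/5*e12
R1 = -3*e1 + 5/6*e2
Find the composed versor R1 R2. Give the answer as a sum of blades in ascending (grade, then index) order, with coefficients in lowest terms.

Distribute over the terms of R1 (each basis-blade product reordered to ascending indices, repeated generators contracted through their squares):
(-3*e1) R2 = -177/5*e1 + 117/5*e2
(5/6*e2) R2 = 13/2*e1 + 59/6*e2
Summing the partial products and collecting blades:
Answer: -289/10*e1 + 997/30*e2


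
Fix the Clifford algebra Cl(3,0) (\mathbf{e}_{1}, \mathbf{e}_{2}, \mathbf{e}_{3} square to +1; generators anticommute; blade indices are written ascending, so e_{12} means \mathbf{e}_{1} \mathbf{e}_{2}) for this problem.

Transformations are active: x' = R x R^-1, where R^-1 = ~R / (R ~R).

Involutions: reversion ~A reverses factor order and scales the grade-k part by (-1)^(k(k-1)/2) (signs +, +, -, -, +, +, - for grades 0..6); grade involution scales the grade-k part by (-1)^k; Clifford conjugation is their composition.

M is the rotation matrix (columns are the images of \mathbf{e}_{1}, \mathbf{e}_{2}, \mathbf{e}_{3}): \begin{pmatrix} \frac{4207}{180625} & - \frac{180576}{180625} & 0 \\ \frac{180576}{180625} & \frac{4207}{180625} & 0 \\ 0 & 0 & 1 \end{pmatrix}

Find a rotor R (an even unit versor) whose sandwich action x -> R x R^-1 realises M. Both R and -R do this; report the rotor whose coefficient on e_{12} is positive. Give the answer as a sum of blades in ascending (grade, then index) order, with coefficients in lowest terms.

Method: write R = a + b12*e_{12} + b13*e_{13} + b23*e_{23} with a^2 + b12^2 + b13^2 + b23^2 = 1 (so R^-1 = ~R). Expanding the columns R e_j ~R gives tr M = 4a^2 - 1 and, from the antisymmetric part, M21 - M12 = -4a*b12, M13 - M31 = 4a*b13, M32 - M23 = -4a*b23.
Here tr M = \frac{189039}{180625}, so a^2 = (1 + tr M)/4 = \frac{92416}{180625} and a = ±\frac{304}{425}. Taking a = \frac{304}{425}: M21 - M12 = \frac{361152}{180625}, M13 - M31 = 0, M32 - M23 = 0, giving b12 = -\frac{297}{425}, b13 = 0, b23 = 0, i.e. R = \frac{304}{425} - \frac{297}{425} e_{12}.
Its e_{12} coefficient is negative, so report the other preimage -R.
Answer: -\frac{304}{425} + \frac{297}{425} e_{12}. Key observation: the double cover Spin(3) -> SO(3) sends R and -R to the same matrix (trace \frac{189039}{180625} here), so the stated sign of the e_{12} coefficient is what selects one sheet.


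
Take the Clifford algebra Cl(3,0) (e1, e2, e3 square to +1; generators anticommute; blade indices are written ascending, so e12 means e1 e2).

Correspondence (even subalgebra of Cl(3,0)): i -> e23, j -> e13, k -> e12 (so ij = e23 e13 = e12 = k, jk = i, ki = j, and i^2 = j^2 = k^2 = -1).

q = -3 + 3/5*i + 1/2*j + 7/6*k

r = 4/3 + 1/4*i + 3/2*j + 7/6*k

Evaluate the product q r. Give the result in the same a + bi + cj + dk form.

In blades: q = -3 + 7/6*e12 + 1/2*e13 + 3/5*e23, r = 4/3 + 7/6*e12 + 3/2*e13 + 1/4*e23.
Distribute q over r term by term (generator squares from the signature, products reordered to ascending indices): (-3)*r = -4 - 7/2*e12 - 9/2*e13 - 3/4*e23; (7/6*e12)*r = -49/36 + 14/9*e12 + 7/24*e13 - 7/4*e23; (1/2*e13)*r = -3/4 - 1/8*e12 + 2/3*e13 + 7/12*e23; (3/5*e23)*r = -3/20 + 9/10*e12 - 7/10*e13 + 4/5*e23.
Sum: -1127/180 - 421/360*e12 - 509/120*e13 - 67/60*e23; translating back through the correspondence:
Answer: -1127/180 - 67/60*i - 509/120*j - 421/360*k


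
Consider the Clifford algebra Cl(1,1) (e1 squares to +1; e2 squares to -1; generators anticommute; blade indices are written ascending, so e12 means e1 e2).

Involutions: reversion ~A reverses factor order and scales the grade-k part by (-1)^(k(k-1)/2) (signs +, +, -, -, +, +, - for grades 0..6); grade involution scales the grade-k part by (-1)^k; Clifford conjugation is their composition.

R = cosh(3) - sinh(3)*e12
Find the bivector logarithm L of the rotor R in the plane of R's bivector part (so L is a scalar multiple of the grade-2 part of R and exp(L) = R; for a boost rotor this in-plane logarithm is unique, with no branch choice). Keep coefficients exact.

The scalar part of R is cosh(3), giving the rapidity magnitude (cosh is even); the bivector part supplies orientation, its quotient by sinh of the rapidity is the plane, and L = rapidity * plane — unique in that plane, since flipping both signs leaves L unchanged.
Concretely: cosh(rapidity) = cosh(3) gives rapidity = ±3, and since rapidity/sinh(rapidity) is even the sign is immaterial: L = (rapidity/sinh(rapidity)) * <R>_2 = (3/sinh(3)) * <R>_2.
Answer: -3*e12


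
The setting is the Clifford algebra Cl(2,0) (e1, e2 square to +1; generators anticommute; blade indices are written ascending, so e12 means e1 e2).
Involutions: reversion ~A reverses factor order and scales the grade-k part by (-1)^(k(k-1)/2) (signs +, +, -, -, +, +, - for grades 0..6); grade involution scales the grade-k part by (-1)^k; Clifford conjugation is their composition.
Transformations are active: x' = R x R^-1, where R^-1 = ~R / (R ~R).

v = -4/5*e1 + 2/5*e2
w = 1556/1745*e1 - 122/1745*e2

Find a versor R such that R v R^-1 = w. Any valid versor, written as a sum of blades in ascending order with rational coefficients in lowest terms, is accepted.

Key observation: q(v) = q(w) = 4/5 (sandwiches preserve the norm), so R = v + w = 32/349*e1 + 576/1745*e2 works whenever it is invertible — the component of v along it is kept and (v - w)/2 reverses, sending v to w.
Answer: 32/349*e1 + 576/1745*e2


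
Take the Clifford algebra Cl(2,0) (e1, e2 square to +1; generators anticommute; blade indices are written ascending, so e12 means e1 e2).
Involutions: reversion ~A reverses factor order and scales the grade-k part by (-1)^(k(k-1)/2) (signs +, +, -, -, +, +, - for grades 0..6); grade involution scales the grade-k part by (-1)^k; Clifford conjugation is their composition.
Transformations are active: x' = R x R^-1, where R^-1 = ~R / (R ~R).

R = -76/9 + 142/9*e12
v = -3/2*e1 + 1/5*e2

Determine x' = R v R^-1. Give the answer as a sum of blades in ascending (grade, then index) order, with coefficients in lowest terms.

~R = -76/9 - 142/9*e12, and R ~R = 25940/81, so R^-1 = ~R / (25940/81).
R v = 712/45*e1 + 989/45*e2
Answer: 43163/64850*e1 - 44067/32425*e2


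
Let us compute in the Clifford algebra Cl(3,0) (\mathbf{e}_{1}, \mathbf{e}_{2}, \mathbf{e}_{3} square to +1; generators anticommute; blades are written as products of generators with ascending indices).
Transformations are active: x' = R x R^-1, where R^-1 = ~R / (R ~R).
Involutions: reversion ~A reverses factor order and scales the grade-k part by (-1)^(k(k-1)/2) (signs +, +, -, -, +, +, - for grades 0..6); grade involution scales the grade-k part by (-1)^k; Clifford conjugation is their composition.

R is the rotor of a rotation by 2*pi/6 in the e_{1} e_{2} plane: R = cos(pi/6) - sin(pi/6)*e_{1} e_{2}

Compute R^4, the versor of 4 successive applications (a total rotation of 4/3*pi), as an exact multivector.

Because a rotor carries half the rotation angle, composing 4 copies of this e_{1} e_{2}-plane rotor multiplies the phase: 4*(pi/6) = \frac{2 \pi}{3}, hence R^4 = cos(\frac{2 \pi}{3}) - sin(\frac{2 \pi}{3})*e_{1} e_{2}.
cos(\frac{2 \pi}{3}) = - \frac{1}{2} and sin(\frac{2 \pi}{3}) = \frac{\sqrt{3}}{2}, so R^4 = -\frac{1}{2} - \frac{\sqrt{3}}{2} e_{1} e_{2}. The net rotation is 4/3*pi; the rotor keeps the half-angle phase exactly.
Answer: -\frac{1}{2} - \frac{\sqrt{3}}{2} e_{1} e_{2}


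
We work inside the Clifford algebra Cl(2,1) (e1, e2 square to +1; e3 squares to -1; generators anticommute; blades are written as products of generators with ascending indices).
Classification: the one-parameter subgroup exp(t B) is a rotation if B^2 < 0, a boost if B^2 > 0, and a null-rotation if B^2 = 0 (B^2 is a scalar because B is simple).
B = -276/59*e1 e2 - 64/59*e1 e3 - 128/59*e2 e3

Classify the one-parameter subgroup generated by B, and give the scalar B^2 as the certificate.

B^2 term by term: the squares give (-276/59)^2*(e1 e2)^2 + (-64/59)^2*(e1 e3)^2 + (-128/59)^2*(e2 e3)^2 = 76176/3481*(-1) + 4096/3481*(+1) + 16384/3481*(+1) = -16 (each basis 2-blade squares to minus the product of its generators' squares); cross terms between blades sharing an index anticommute and cancel. So B^2 = -16.
Answer: rotation, certificate B^2 = -16. Because -16 is invariant under every versor sandwich, the classification follows from its sign alone.


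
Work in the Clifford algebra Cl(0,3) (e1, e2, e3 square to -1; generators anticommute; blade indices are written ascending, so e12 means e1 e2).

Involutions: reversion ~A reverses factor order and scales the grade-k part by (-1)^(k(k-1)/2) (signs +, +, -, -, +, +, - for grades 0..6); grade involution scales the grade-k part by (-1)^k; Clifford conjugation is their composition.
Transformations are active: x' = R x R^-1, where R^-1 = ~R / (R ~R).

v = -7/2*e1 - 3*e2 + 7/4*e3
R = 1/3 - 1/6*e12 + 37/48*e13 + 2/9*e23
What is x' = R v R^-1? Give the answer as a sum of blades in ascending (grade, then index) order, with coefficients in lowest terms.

~R = 1/3 + 1/6*e12 - 37/48*e13 - 2/9*e23, and R ~R = 16225/20736, so R^-1 = ~R / (16225/20736).
R v = -193/64*e1 - 29/36*e2 - 89/32*e3 + 179/144*e123
Answer: 53111/32450*e1 - 2199/16225*e2 - 60347/12980*e3


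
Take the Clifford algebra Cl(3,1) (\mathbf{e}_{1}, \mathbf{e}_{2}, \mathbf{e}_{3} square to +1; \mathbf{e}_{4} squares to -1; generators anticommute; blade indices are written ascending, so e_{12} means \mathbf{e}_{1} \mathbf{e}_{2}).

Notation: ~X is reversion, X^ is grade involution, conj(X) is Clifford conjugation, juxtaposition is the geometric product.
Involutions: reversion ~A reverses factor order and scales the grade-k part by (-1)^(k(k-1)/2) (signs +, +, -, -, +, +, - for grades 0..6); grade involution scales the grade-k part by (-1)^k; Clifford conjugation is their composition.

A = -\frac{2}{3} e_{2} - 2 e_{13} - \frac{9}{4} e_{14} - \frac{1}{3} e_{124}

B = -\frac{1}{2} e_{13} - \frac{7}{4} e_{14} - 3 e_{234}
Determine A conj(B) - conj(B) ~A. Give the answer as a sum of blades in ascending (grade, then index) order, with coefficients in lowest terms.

first term: -\frac{47}{16} + \frac{7}{12} e_{2} - e_{13} + \frac{35}{8} e_{34} - \frac{77}{12} e_{123} - \frac{29}{6} e_{124} + \frac{1}{6} e_{234}
second term: \frac{47}{16} - \frac{7}{12} e_{2} - e_{13} + \frac{35}{8} e_{34} - \frac{77}{12} e_{123} - \frac{29}{6} e_{124} + \frac{1}{6} e_{234}
Answer: -\frac{47}{8} + \frac{7}{6} e_{2}


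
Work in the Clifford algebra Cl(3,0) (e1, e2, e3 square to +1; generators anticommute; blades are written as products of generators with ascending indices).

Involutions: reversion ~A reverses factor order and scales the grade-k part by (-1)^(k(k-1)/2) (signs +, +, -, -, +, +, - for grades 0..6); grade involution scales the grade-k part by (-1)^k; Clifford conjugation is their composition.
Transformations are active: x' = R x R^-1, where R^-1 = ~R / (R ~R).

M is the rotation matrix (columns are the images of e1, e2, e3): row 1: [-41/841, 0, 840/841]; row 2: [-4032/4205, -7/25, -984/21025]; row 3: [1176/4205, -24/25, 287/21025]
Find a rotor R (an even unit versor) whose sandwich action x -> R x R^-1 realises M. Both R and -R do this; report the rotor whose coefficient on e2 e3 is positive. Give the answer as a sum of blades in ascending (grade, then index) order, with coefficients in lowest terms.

Method: write R = a + b12*e1 e2 + b13*e1 e3 + b23*e2 e3 with a^2 + b12^2 + b13^2 + b23^2 = 1 (so R^-1 = ~R). Expanding the columns R e_j ~R gives tr M = 4a^2 - 1 and, from the antisymmetric part, M21 - M12 = -4a*b12, M13 - M31 = 4a*b13, M32 - M23 = -4a*b23.
Here tr M = -265/841, so a^2 = (1 + tr M)/4 = 144/841 and a = ±12/29. Taking a = 12/29: M21 - M12 = -4032/4205, M13 - M31 = 3024/4205, M32 - M23 = -768/841, giving b12 = 84/145, b13 = 63/145, b23 = 16/29, i.e. R = 12/29 + 84/145*e1 e2 + 63/145*e1 e3 + 16/29*e2 e3.
Its e2 e3 coefficient is already positive.
Answer: 12/29 + 84/145*e1 e2 + 63/145*e1 e3 + 16/29*e2 e3. Note: both R and -R realise this M (trace -265/841); the covering map identifies them, and the e2 e3-coefficient sign is the tie-breaker.


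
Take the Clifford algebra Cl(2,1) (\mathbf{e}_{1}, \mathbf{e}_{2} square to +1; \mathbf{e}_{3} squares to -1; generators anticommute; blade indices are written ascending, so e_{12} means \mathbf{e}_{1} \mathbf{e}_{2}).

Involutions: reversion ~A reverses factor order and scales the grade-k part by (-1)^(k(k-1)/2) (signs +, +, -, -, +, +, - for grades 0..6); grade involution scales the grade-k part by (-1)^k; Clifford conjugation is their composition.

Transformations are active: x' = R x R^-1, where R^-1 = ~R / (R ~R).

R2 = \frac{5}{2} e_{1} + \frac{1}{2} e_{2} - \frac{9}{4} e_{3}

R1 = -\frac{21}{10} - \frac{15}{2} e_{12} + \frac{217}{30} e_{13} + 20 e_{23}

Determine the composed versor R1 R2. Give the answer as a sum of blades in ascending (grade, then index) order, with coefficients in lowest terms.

Distribute over the terms of R2 (each basis-blade product reordered to ascending indices, repeated generators contracted through their squares):
R1 (\frac{5}{2} e_{1}) = -\frac{21}{4} e_{1} + \frac{75}{4} e_{2} - \frac{217}{12} e_{3} + 50 e_{123}
R1 (\frac{1}{2} e_{2}) = -\frac{15}{4} e_{1} - \frac{21}{20} e_{2} - 10 e_{3} - \frac{217}{60} e_{123}
R1 (-\frac{9}{4} e_{3}) = \frac{651}{40} e_{1} + 45 e_{2} + \frac{189}{40} e_{3} + \frac{135}{8} e_{123}
Summing the partial products and collecting blades:
Answer: \frac{291}{40} e_{1} + \frac{627}{10} e_{2} - \frac{2803}{120} e_{3} + \frac{7591}{120} e_{123}


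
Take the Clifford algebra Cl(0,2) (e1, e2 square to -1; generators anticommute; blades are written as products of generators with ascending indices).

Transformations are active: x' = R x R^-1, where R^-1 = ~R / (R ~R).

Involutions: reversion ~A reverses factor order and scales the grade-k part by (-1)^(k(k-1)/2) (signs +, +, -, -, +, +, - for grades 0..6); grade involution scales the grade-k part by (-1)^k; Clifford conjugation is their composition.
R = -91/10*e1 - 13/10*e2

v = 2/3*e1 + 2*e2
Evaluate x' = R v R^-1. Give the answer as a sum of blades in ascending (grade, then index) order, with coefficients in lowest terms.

~R = -91/10*e1 - 13/10*e2, and R ~R = -169/2, so R^-1 = ~R / (-169/2).
R v = 26/3 - 52/3*e1 e2
Answer: 6/5*e1 - 26/15*e2


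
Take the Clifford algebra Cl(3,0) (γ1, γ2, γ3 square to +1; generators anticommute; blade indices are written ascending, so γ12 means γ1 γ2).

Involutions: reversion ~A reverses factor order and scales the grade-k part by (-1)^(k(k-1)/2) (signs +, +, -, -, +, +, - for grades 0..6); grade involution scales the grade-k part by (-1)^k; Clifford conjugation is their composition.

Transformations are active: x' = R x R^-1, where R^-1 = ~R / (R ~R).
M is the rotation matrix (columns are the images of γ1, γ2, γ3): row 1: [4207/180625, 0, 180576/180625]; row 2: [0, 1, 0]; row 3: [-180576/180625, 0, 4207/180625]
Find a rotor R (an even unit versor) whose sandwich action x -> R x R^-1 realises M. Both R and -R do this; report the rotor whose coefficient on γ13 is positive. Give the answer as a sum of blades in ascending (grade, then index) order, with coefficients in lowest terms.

Method: write R = a + b12*γ12 + b13*γ13 + b23*γ23 with a^2 + b12^2 + b13^2 + b23^2 = 1 (so R^-1 = ~R). Expanding the columns R e_j ~R gives tr M = 4a^2 - 1 and, from the antisymmetric part, M21 - M12 = -4a*b12, M13 - M31 = 4a*b13, M32 - M23 = -4a*b23.
Here tr M = 189039/180625, so a^2 = (1 + tr M)/4 = 92416/180625 and a = ±304/425. Taking a = 304/425: M21 - M12 = 0, M13 - M31 = 361152/180625, M32 - M23 = 0, giving b12 = 0, b13 = 297/425, b23 = 0, i.e. R = 304/425 + 297/425*γ13.
Its γ13 coefficient is already positive.
Answer: 304/425 + 297/425*γ13. Key observation: the double cover Spin(3) -> SO(3) sends R and -R to the same matrix (trace 189039/180625 here), so the stated sign of the γ13 coefficient is what selects one sheet.
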